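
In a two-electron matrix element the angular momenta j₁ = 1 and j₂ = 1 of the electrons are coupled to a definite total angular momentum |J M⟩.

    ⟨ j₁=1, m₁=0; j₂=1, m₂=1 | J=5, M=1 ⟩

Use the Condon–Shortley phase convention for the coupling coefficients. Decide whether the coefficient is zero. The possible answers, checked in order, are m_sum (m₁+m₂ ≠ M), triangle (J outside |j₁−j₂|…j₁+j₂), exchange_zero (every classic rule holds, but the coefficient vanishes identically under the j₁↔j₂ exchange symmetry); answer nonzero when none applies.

m-sum: m₁+m₂ = 0+1 = 1, M = 1  ✓
triangle: need |j₁−j₂| ≤ J ≤ j₁+j₂, i.e. J ∈ [0, 2]; J = 5 is outside ✗ ⇒ coefficient is 0

triangle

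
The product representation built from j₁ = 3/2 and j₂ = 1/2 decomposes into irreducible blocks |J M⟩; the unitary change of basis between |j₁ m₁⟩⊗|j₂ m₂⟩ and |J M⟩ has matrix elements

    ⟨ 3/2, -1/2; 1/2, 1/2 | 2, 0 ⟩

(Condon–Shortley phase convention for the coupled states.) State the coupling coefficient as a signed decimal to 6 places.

+√(1/2) = +0.707107

√[5·0!3!1!/5! · 1!2!1!0!2!2!] = √(2)
  +(−1)^0/∏(0,0,2,1,1,0)! = 1/2  (running 1/2)
⟨..|..⟩ = √(2)·(1/2) = +0.707107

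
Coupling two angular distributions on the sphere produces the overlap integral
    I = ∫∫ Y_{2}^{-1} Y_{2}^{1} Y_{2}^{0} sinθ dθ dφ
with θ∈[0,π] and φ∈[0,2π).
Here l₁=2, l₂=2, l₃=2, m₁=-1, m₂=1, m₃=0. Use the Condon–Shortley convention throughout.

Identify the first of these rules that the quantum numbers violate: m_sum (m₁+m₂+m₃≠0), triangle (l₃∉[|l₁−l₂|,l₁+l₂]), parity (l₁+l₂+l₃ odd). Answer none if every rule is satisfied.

none

azimuthal sum: -1 + 1 + 0 = 0  ✓
0 ≤ 2 ≤ 4 (triangle on l)  ✓
L = 2 + 2 + 2 = 6 (even)  ✓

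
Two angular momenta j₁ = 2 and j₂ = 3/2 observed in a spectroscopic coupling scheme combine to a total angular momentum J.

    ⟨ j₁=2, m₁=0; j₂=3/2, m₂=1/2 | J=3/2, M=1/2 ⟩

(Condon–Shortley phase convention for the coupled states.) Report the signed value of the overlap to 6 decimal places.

√[4·2!2!1!/6! · 2!2!2!1!2!1!] = √(16/45)
  +(−1)^1/∏(1,1,1,1,1,0)! = -1  (running -1)
  +(−1)^2/∏(2,0,0,0,2,1)! = 1/4  (running -3/4)
⟨..|..⟩ = √(16/45)·(-3/4) = -0.447214

−√(1/5) = -0.447214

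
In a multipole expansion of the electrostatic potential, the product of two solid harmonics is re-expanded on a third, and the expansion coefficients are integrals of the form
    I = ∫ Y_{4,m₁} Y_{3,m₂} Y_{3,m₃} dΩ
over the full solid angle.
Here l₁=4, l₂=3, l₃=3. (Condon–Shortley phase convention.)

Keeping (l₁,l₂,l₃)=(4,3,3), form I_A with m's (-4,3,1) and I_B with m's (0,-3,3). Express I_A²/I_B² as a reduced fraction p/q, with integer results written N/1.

Shared (l₁,l₂,l₃)=(4,3,3): N and (l;000)² cancel in I_A²/I_B².
A: Δ = 4!·4!·2!/11! = 1/34650; Racah Σ t=4..4: t=4:+1/1152 = 1/1152; ⇒ 3j(4 3 3; -4 3 1)² = 1/33, sgn +1
B: Δ = 4!·4!·2!/11! = 1/34650; Racah Σ t=0..0: t=0:+1/1152 = 1/1152; ⇒ 3j(4 3 3; 0 -3 3)² = 1/154, sgn +1
I_A²/I_B² = (1/33)/(1/154) = 14/3

14/3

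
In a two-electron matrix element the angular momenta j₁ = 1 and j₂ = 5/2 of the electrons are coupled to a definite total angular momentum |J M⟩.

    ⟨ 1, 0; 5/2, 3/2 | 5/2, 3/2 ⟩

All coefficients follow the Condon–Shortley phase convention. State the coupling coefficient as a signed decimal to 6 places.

−√(9/35) = -0.507093

j₁+j₂−J=1  J+j₁−j₂=1  J−j₁+j₂=4  j₁+j₂+J+1=7
(j₁±m₁, j₂±m₂, J±M) = (1,1,4,1,4,1)
P² = 576/35
sum k=0..1:
  [0] +1/24 = 1/24
  [1] −1/6 = -1/6
S = -1/8
C² = P²·S² = 9/35 ; C = -0.507093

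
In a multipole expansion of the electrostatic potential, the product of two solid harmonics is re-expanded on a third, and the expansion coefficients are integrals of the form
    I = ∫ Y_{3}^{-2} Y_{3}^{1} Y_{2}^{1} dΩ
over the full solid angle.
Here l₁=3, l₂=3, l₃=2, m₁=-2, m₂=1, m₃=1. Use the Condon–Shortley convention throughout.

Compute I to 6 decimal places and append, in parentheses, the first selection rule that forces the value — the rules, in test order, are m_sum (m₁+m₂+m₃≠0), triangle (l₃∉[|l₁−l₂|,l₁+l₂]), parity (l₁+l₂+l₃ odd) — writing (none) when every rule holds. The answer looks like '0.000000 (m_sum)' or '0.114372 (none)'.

0.162868 (none)

m-sum 0 ✓  L=8 even ✓  0≤2≤6 ✓
Π(2lᵢ+1) = 7×7×5 = 245
triangle coeff Δ(3,3,2) = 1/3780
Σ_t [1,3]: t=1:−1/24 t=2:+1/4 t=3:−1/24 = 1/6
(3j)²=4/105 [(3 3 2; 0 0 0)], sign=+1
Σ_t [3,4]: t=3:−1/12 t=4:+1/48 = -1/16
(3j)²=1/28 [(3 3 2; -2 1 1)], sign=+1
⇒ 4πI² = 1/3
I = (+1)√(1/3/(4π)) = 0.16286750
No selection rule forces the value: the integral is nonzero (none).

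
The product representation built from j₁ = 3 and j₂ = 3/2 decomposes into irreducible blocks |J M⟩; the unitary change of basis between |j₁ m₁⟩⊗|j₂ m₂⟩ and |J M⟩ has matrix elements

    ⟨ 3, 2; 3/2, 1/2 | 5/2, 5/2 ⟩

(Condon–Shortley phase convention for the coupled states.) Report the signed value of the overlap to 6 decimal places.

−√(5/14) = -0.597614

j₁+j₂−J=2  J+j₁−j₂=4  J−j₁+j₂=1  j₁+j₂+J+1=8
(j₁±m₁, j₂±m₂, J±M) = (5,1,2,1,5,0)
P² = 1440/7
sum k=1..1:
  [1] −1/24 = -1/24
S = -1/24
C² = P²·S² = 5/14 ; C = -0.597614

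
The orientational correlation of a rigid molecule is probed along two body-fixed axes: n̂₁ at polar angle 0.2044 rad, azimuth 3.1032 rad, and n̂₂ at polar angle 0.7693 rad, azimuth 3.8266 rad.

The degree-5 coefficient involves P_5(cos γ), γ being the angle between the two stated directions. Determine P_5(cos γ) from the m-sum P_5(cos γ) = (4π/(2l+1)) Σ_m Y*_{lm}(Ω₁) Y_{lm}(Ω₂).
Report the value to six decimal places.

-0.386659

Addition theorem: P_5(cos γ) = (4π/11) Σ_m Y*_{lm}(Ω₁) Y_{lm}(Ω₂), m = −5…5:
  term(m=-5) = -0.00001 + 0.00001j   from Y*(Ω₁)=-0.00016 + 0.00003j, Y(Ω₂)=0.07259 - 0.02114j
  term(m=-4) = -0.00058 - 0.00015j   from Y*(Ω₁)=0.00241 - 0.00037j, Y(Ω₂)=-0.22726 - 0.09650j
  term(m=-3) = -0.00529 - 0.00774j   from Y*(Ω₁)=-0.02193 + 0.00254j, Y(Ω₂)=0.19759 + 0.37565j
  term(m=-2) = 0.00513 - 0.04112j   from Y*(Ω₁)=0.12792 - 0.00984j, Y(Ω₂)=0.06442 - 0.31654j
  term(m=-1) = -0.04721 + 0.04169j   from Y*(Ω₁)=-0.44708 + 0.01717j, Y(Ω₂)=0.10903 - 0.08907j
  term(m=+0) = -0.24253 + 0.00000j   from Y*(Ω₁)=0.66416 + 0.00000j, Y(Ω₂)=-0.36517 + 0.00000j
  term(m=+1) = -0.04721 - 0.04169j   from Y*(Ω₁)=0.44708 + 0.01717j, Y(Ω₂)=-0.10903 - 0.08907j
  term(m=+2) = 0.00513 + 0.04112j   from Y*(Ω₁)=0.12792 + 0.00984j, Y(Ω₂)=0.06442 + 0.31654j
  term(m=+3) = -0.00529 + 0.00774j   from Y*(Ω₁)=0.02193 + 0.00254j, Y(Ω₂)=-0.19759 + 0.37565j
  term(m=+4) = -0.00058 + 0.00015j   from Y*(Ω₁)=0.00241 + 0.00037j, Y(Ω₂)=-0.22726 + 0.09650j
  term(m=+5) = -0.00001 - 0.00001j   from Y*(Ω₁)=0.00016 + 0.00003j, Y(Ω₂)=-0.07259 - 0.02114j
Total Σ_m = -0.33846 - 0.00000j. Multiply by 1.142397: -0.38666 - 0.00000j. P_5(cos γ) = -0.386659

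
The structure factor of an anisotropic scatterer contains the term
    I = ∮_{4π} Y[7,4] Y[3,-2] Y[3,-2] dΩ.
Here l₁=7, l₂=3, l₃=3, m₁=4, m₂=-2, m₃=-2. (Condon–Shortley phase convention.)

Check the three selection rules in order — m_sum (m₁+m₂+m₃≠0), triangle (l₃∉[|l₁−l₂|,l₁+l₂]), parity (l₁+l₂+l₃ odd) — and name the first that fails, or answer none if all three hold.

triangle

azimuthal sum: 4 − 2 − 2 = 0  ✓
l₃ must lie in [4,10]; have l₃=3  ✗
L = 7 + 3 + 3 = 13 (odd)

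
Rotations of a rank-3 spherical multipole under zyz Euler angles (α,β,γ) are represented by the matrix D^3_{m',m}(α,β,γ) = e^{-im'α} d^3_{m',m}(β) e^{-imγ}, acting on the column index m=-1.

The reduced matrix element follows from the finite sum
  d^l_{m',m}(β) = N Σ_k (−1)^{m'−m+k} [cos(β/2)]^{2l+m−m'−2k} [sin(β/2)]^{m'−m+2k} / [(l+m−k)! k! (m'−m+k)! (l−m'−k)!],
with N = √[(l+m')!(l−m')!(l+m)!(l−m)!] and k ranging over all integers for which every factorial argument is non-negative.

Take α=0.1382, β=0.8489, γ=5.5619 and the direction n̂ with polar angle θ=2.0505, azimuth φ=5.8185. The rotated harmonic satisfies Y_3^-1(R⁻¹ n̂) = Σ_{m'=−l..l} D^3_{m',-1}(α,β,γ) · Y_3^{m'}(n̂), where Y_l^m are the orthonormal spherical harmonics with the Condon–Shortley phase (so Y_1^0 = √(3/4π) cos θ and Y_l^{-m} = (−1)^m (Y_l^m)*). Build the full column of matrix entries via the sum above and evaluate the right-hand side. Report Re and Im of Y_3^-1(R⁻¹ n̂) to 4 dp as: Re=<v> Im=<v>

Need the full column D^3_{m',-1} for m'=−3..3 at α=0.1382, β=0.8489, γ=5.5619.
cos(β/2)=0.911265, sin(β/2)=0.411820
d^3_{-3,-1}: single k=2 term ⇒ +0.452938;  D = +0.431804-0.136742i
d^3_{-2,-1}: k∈[1..2] ⇒ +0.818336 -0.334261 = +0.484074;  D = +0.436955-0.208324i
d^3_{-1,-1}: k∈[0..2] ⇒ +0.572624 -0.935586 +0.143308 = -0.219655;  D = -0.183361+0.120942i
d^3_{0,-1}: k∈[0..2] ⇒ -0.896442 +0.549247 -0.037391 = -0.384586;  D = -0.288808+0.253962i
d^3_{1,-1}: k∈[0..2] ⇒ +0.701689 -0.191077 +0.004878 = +0.515490;  D = +0.336526-0.390487i
d^3_{2,-1}: k∈[0..1] ⇒ -0.334261 +0.034133 = -0.300128;  D = -0.162744+0.252173i
d^3_{3,-1}: single k=0 term ⇒ +0.092505;  D = +0.038975-0.083893i
Y_3^{m'}(θ=2.0505,φ=5.8185) and Σ D·Y over m':
  (+0.4318-0.1367i)·(+0.0512+0.2868i)  (+0.4370-0.2083i)·(-0.2221-0.2974i)  (-0.1834+0.1209i)·(+0.0167+0.0083i)  (-0.2888+0.2540i)·(+0.3333+0.0000i)  (+0.3365-0.3905i)·(-0.0167+0.0083i)  (-0.1627+0.2522i)·(-0.2221+0.2974i)  (+0.0390-0.0839i)·(-0.0512+0.2868i)
Y_3^-1(R⁻¹ n̂) = -0.217134+0.038623i

Re=-0.2171 Im=0.0386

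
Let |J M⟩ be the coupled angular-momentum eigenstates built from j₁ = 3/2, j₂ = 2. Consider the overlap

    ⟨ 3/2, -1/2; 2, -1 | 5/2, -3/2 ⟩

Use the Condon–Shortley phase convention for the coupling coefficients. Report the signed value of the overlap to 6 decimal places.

+√(1/35) ≈ +0.169031

triangle: 1!*2!*3!/7! = 12/5040
(j±m)!: 1!*2!*1!*3!*1!*4! = 288
prefactor² = (2J+1)*Δ*N² = 144/35
  k=0: +1/(0!*1!*2!*1!*0!*2!) = 1/4
  k=1: −1/(1!*0!*1!*0!*1!*3!) = -1/6
Σ = 1/12  ⇒  CG² = 144/35*(1/12)² = 1/35
CG = +√(1/35) = +0.169031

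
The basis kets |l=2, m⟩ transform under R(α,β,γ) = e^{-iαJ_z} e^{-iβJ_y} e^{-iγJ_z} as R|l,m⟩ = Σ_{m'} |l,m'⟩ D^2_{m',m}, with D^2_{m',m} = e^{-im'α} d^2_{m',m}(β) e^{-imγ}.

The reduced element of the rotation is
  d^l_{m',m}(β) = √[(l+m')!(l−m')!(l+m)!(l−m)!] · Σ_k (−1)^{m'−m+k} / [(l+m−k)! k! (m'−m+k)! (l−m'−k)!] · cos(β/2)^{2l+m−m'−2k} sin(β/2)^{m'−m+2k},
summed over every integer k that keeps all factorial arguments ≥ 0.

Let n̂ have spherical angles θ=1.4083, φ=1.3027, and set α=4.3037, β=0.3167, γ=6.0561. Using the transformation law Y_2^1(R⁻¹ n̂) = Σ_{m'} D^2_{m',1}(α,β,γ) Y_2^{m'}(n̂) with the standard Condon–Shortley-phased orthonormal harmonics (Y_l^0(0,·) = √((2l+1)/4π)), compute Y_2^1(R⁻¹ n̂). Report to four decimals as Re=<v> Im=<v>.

Re=-0.1073 Im=-0.0413

Need the full column D^2_{m',1} for m'=−2..2 at α=4.3037, β=0.3167, γ=6.0561.
cos(β/2)=0.987489, sin(β/2)=0.157689
d^2_{-2,1}: single k=3 term ⇒ +0.007744;  D = -0.006434+0.004310i
d^2_{-1,1}: k∈[2..3] ⇒ +0.072743 -0.000618 = +0.072124;  D = -0.013026-0.070938i
d^2_{0,1}: k∈[1..2] ⇒ +0.371941 -0.009484 = +0.362456;  D = +0.353151+0.081603i
d^2_{1,1}: k∈[0..1] ⇒ +0.950887 -0.072743 = +0.878144;  D = -0.521443+0.706565i
d^2_{2,1}: single k=0 term ⇒ -0.303688;  D = +0.152563+0.262586i
Y_2^{m'}(θ=1.4083,φ=1.3027) and Σ D·Y over m':
  (-0.0064+0.0043i)·(-0.3234-0.1922i)  (-0.0130-0.0709i)·(+0.0327-0.1189i)  (+0.3532+0.0816i)·(-0.2906+0.0000i)  (-0.5214+0.7066i)·(-0.0327-0.1189i)  (+0.1526+0.2626i)·(-0.3234+0.1922i)
Y_2^1(R⁻¹ n̂) = -0.107315-0.041306i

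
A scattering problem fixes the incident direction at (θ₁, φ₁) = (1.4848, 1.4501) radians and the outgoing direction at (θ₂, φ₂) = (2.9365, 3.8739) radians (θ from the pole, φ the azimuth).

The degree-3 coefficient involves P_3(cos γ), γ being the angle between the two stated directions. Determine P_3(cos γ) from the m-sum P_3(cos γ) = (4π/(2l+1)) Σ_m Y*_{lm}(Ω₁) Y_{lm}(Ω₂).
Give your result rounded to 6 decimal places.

Summing Y*_{l m}(θ₁,φ₁)·Y_{l m}(θ₂,φ₂) over m ∈ [−3, 3]; prefactor 4π/(2·3+1) = 1.795196:
  m=-3: Y*=(-0.146160, -0.385861)  Y=(0.002065, 0.002856)  product (0.000800, -0.001214)
  m=-2: Y*=(-0.084605, 0.020829)  Y=(-0.004398, 0.041266)  product (-0.000487, -0.003583)
  m=-1: Y*=(-0.037338, -0.307853)  Y=(-0.185628, 0.166895)  product (0.058310, 0.050915)
  m=+0: Y*=(-0.094974, -0.000000)  Y=(-0.654942, 0.000000)  product (0.062203, 0.000000)
  m=+1: Y*=(0.037338, -0.307853)  Y=(0.185628, 0.166895)  product (0.058310, -0.050915)
  m=+2: Y*=(-0.084605, -0.020829)  Y=(-0.004398, -0.041266)  product (-0.000487, 0.003583)
  m=+3: Y*=(0.146160, -0.385861)  Y=(-0.002065, 0.002856)  product (0.000800, 0.001214)
Accumulated sum (0.179448, 0.000000); after 4π/(2l+1) scaling, (0.322145, 0.000000) ⇒ P_3 = 0.322145

0.322145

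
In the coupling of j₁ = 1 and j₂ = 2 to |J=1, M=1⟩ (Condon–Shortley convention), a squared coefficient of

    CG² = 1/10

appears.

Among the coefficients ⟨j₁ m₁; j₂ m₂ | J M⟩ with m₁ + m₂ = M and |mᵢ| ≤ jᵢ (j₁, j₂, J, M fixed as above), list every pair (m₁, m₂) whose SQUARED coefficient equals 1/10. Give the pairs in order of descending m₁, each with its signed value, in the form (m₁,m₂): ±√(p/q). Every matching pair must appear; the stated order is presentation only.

Admissible pairs with m₁+m₂ = M = 1: (-1,2), (0,1), (1,0)
  (m₁,m₂)=(1,0): CG² = 1/10, CG = +√(1/10)   ← matches the target
  (m₁,m₂)=(0,1): CG² = 3/10, CG = −√(3/10)
  (m₁,m₂)=(-1,2): CG² = 3/5, CG = +√(3/5)
Pairs with CG² = 1/10: (1,0): +√(1/10)

(1,0): +√(1/10)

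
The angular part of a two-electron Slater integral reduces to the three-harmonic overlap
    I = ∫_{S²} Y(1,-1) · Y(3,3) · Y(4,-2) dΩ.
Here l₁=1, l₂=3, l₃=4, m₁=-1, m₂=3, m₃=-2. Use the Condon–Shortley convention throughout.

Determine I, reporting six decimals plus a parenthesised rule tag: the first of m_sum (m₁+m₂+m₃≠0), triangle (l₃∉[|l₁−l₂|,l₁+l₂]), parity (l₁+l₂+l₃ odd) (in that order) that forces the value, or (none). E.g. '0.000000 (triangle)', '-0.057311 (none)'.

0.061558 (none)

m-sum 0 ✓  L=8 even ✓  2≤4≤4 ✓
Π(2lᵢ+1) = 3×7×9 = 189
triangle coeff Δ(1,3,4) = 1/252
Σ_t [0,0]: t=0:+1/36 = 1/36
(3j)²=4/63 [(1 3 4; 0 0 0)], sign=+1
Σ_t [0,0]: t=0:+1/1440 = 1/1440
(3j)²=1/252 [(1 3 4; -1 3 -2)], sign=+1
⇒ 4πI² = 1/21
I = (+1)√(1/21/(4π)) = 0.06155813
No selection rule forces the value: the integral is nonzero (none).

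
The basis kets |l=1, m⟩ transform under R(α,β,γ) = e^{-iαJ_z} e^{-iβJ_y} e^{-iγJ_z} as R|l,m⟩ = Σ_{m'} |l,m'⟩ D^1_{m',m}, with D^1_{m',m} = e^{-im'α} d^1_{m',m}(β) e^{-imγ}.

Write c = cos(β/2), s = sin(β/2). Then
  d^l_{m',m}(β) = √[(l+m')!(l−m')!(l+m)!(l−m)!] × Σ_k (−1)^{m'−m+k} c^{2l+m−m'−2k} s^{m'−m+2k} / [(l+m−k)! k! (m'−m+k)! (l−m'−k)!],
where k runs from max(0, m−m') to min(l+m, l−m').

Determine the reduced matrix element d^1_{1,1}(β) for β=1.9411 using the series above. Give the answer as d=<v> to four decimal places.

d^1_{1,1}(β=1.9411) via the finite sum:
With c≡cos(β/2)=0.564846 and s≡sin(β/2)=0.825197, N=[2·1·2·1]^{1/2}=2.000000
k: max(0,(1)−(1))=0 … min(1+(1),1−(1))=0
  k=0: (−1)^0·2.0000/(2)·0.5648^2·0.8252^0 = +0.319051
d^1_{1,1}(1.9411) = +0.319051

d=0.3191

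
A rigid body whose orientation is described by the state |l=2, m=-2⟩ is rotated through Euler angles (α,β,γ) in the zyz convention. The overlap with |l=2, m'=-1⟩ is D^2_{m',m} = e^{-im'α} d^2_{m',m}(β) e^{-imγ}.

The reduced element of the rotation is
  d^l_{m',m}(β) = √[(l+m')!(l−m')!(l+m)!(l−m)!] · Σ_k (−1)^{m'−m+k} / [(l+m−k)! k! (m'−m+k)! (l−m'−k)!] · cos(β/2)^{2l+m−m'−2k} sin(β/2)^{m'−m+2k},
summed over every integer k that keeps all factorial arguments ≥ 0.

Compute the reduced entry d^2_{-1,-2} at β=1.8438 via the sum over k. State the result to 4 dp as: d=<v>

d^2_{-1,-2}(β=1.8438) via the finite sum:
With c≡cos(β/2)=0.604307 and s≡sin(β/2)=0.796751, N=[1·6·1·24]^{1/2}=12.000000
k: max(0,(-2)−(-1))=0 … min(2+(-2),2−(-1))=0
  k=0: (−1)^1·12.0000/(6)·0.6043^3·0.7968^1 = -0.351663
d^2_{-1,-2}(1.8438) = -0.351663

d=-0.3517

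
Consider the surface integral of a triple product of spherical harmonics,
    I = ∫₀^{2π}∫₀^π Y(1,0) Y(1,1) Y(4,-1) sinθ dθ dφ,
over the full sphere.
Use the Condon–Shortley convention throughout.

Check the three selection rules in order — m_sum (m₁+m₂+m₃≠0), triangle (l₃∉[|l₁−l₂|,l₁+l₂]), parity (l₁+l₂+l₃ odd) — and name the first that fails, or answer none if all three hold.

Σmᵢ = 0  ✓
l₃∈[|l₁−l₂|,l₁+l₂]=[0,2] required, l₃=4 fails  ✗
Σlᵢ = 6 ⇒ even

triangle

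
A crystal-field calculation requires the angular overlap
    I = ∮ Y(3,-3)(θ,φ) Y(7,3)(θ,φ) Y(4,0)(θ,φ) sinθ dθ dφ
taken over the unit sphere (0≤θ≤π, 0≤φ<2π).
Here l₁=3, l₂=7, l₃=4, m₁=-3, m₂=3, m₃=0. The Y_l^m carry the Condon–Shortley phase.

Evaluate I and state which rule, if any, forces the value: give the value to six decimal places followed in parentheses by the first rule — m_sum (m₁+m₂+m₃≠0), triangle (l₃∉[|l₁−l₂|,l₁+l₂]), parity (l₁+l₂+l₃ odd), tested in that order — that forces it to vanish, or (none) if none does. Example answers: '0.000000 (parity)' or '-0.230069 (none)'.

-0.097643 (none)

Checks pass: Σm=0; 14 even; l₃=4∈[4,10].
(2·3+1)(2·7+1)(2·4+1) = 945
Δ: 6! 0! 8! / 15! → 1/45045
sum: t=3:−1/20736 = -1/20736
3j²(3 7 4; 0 0 0) = Δ·Π!·Σ² = 35/1287  (sign -1)
sum: t=6:+1/414720 = 1/414720
3j²(3 7 4; -3 3 0) = Δ·Π!·Σ² = 2/429  (sign +1)
combine: 4πI² = 945·35/1287·2/429 = 2450/20449
take √, sign -1: I = -0.09764322
No selection rule forces the value: the integral is nonzero (none).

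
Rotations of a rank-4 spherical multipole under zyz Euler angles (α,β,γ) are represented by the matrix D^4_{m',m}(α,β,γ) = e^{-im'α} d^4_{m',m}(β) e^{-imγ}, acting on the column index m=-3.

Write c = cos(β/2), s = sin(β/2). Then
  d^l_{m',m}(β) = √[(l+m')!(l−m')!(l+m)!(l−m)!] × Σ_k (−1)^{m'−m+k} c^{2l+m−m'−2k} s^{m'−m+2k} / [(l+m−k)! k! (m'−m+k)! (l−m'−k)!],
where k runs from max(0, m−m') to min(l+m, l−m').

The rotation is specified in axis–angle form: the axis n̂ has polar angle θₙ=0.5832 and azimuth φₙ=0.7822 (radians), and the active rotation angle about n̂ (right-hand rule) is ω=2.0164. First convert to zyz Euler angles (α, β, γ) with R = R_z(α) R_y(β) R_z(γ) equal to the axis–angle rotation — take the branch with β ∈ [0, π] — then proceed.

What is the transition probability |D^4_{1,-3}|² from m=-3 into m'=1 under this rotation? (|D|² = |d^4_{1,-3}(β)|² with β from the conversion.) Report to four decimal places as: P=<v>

P=0.1014

Axis–angle → zyz. n̂ = (sinθₙcosφₙ, sinθₙsinφₙ, cosθₙ) = (+0.390646, +0.388155, +0.834705), ω = 2.0164.
R = I cosω + sinω [n̂]ₓ + (1−cosω) n̂n̂ᵀ gives
  R = [-0.212626, -0.536212, +0.816864; +0.970181, -0.215402, +0.111138; +0.116361, +0.816136, +0.566023]
β = atan2(√(R₁₃²+R₂₃²), R₃₃) = 0.969123; α = atan2(R₂₃, R₁₃) mod 2π = 0.135224; γ = atan2(R₃₂, −R₃₁) mod 2π = 1.712417
D^4_{1,-3}(0.1352,0.9691,1.7124) = e^{-i·1·0.1352}·d^4_{1,-3}(0.9691)·e^{-i·-3·1.7124}. Compute d first:
With c≡cos(β/2)=0.884879 and s≡sin(β/2)=0.465820, N=[120·6·1·5040]^{1/2}=1904.940944
Admissible k: 0..1 (factorial args all ≥0)
  k=0: (−1)^4·1904.9409/(144)·0.8849^4·0.4658^4 = +0.381882
  k=1: (−1)^5·1904.9409/(240)·0.8849^2·0.4658^6 = -0.063496
d^4_{1,-3}(0.9691) = +0.381882 -0.063496 = +0.318386
|D^4_{1,-3}|² = |d^4_{1,-3}(β)|² = (+0.318386)² = 0.101369 (the z-rotation phases have unit modulus)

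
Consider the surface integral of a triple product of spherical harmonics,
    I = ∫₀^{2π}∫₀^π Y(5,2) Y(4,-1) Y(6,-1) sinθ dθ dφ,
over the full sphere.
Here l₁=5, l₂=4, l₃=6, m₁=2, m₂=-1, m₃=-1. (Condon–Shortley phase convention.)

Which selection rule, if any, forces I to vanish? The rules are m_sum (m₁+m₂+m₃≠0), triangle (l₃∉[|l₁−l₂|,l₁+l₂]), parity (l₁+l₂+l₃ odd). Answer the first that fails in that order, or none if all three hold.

azimuthal sum: 2 − 1 − 1 = 0  ✓
1 ≤ 6 ≤ 9 (triangle on l)  ✓
L = 5 + 4 + 6 = 15 (odd)  ✗

parity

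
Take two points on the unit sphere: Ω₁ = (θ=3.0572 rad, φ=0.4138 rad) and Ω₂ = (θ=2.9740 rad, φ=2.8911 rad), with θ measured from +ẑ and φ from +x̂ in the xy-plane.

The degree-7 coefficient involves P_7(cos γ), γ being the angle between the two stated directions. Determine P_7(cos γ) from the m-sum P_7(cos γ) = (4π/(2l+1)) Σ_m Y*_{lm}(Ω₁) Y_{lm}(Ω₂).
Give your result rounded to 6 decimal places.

0.342157

Addition theorem: P_7(cos γ) = (4π/15) Σ_m Y*_{lm}(Ω₁) Y_{lm}(Ω₂), m = −7…7:
  m=-7: Y*=(-0.000000, 0.000000)  Y=(0.000000, -0.000002)  product (0.000000, 0.000000)
  m=-6: Y*=(0.000001, -0.000000)  Y=(-0.000003, -0.000040)  product (-0.000000, -0.000000)
  m=-5: Y*=(-0.000009, 0.000016)  Y=(-0.000173, -0.000524)  product (0.000000, 0.000000)
  m=-4: Y*=(0.000031, -0.000364)  Y=(-0.002908, -0.004549)  product (-0.000002, 0.000001)
  m=-3: Y*=(0.001681, 0.004918)  Y=(-0.027761, -0.025939)  product (0.000081, -0.000180)
  m=-2: Y*=(-0.035046, -0.038136)  Y=(-0.162699, -0.089091)  product (0.002304, 0.009327)
  m=-1: Y*=(0.300565, 0.131995)  Y=(-0.542780, -0.138879)  product (-0.144809, -0.113386)
  m=+0: Y*=(-0.986265, -0.000000)  Y=(-0.702926, 0.000000)  product (0.693272, 0.000000)
  m=+1: Y*=(-0.300565, 0.131995)  Y=(0.542780, -0.138879)  product (-0.144809, 0.113386)
  m=+2: Y*=(-0.035046, 0.038136)  Y=(-0.162699, 0.089091)  product (0.002304, -0.009327)
  m=+3: Y*=(-0.001681, 0.004918)  Y=(0.027761, -0.025939)  product (0.000081, 0.000180)
  m=+4: Y*=(0.000031, 0.000364)  Y=(-0.002908, 0.004549)  product (-0.000002, -0.000001)
  m=+5: Y*=(0.000009, 0.000016)  Y=(0.000173, -0.000524)  product (0.000000, -0.000000)
  m=+6: Y*=(0.000001, 0.000000)  Y=(-0.000003, 0.000040)  product (-0.000000, 0.000000)
  m=+7: Y*=(0.000000, 0.000000)  Y=(-0.000000, -0.000002)  product (0.000000, -0.000000)
Σ over m = (0.408420, -0.000000); ×(4π/15) → (0.342157, -0.000000). Real part: 0.342157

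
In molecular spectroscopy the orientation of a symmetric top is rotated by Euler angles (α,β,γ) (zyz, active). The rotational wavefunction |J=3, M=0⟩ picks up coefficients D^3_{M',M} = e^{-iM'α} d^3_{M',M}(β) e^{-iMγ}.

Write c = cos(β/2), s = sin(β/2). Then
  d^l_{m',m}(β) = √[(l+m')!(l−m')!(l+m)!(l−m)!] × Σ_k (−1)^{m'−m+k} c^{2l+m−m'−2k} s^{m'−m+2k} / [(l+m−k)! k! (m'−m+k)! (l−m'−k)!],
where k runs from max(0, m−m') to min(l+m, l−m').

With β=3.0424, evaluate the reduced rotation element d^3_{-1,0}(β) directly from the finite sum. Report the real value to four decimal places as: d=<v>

d^3_{-1,0}(β=3.0424) via the finite sum:
c=cos(3.042400/2)=0.049576, s=sin(3.042400/2)=0.998770; N=√[2·24·6·6]=41.569219
k: max(0,(0)−(-1))=1 … min(3+(0),3−(-1))=3
  k=1: (−1)^0·41.5692/(12)·0.0496^5·0.9988^1 = +0.000001
  k=2: (−1)^1·41.5692/(4)·0.0496^3·0.9988^3 = -0.001262
  k=3: (−1)^2·41.5692/(12)·0.0496^1·0.9988^5 = +0.170683
d^3_{-1,0}(3.0424) = +0.000001 -0.001262 +0.170683 = +0.169422

d=0.1694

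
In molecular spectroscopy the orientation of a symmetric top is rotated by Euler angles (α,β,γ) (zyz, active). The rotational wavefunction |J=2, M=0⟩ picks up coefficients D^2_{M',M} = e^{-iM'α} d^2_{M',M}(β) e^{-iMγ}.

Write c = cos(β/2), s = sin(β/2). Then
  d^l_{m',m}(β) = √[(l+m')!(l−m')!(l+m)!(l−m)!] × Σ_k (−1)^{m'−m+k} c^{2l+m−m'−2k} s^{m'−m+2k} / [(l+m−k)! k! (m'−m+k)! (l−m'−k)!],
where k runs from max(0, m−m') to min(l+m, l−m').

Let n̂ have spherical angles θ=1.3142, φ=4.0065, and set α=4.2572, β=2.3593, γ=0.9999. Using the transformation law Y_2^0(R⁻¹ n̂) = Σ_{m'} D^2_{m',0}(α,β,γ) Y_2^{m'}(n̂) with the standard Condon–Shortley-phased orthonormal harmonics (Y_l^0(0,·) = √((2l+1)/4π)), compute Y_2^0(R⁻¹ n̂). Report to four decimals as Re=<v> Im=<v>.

Need the full column D^2_{m',0} for m'=−2..2 at α=4.2572, β=2.3593, γ=0.9999.
cos(β/2)=0.381248, sin(β/2)=0.924473
d^2_{-2,0}: single k=2 term ⇒ +0.304285;  D = -0.186663+0.240304i
d^2_{-1,0}: k∈[1..2] ⇒ +0.125486 -0.737846 = -0.612361;  D = +0.269213+0.550009i
d^2_{0,0}: k∈[0..2] ⇒ +0.021127 -0.496895 +0.730426 = +0.254658;  D = +0.254658+0.000000i
d^2_{1,0}: k∈[0..1] ⇒ -0.125486 +0.737846 = +0.612361;  D = -0.269213+0.550009i
d^2_{2,0}: single k=0 term ⇒ +0.304285;  D = -0.186663-0.240304i
Y_2^{m'}(θ=1.3142,φ=4.0065) and Σ D·Y over m':
  (-0.1867+0.2403i)·(-0.0572-0.3568i)  (+0.2692+0.5500i)·(-0.1230+0.1443i)  (+0.2547+0.0000i)·(-0.2544+0.0000i)  (-0.2692+0.5500i)·(+0.1230+0.1443i)  (-0.1867-0.2403i)·(-0.0572+0.3568i)
Y_2^0(R⁻¹ n̂) = -0.096938+0.000000i

Re=-0.0969 Im=0.0000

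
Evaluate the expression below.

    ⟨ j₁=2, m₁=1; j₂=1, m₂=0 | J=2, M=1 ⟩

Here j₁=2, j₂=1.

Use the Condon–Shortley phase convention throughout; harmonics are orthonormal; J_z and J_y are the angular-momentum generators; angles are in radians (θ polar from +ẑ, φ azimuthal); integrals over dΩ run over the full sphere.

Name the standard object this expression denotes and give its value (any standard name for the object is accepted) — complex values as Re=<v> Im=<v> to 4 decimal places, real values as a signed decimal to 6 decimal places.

Clebsch–Gordan coefficient, +√(1/6) ≈ +0.408248

This is a Clebsch–Gordan (vector-coupling) coefficient.
triangle: 1!·3!·1!/6! = 6/720
(j±m)!: 3!·1!·1!·1!·3!·1! = 36
prefactor² = (2J+1)·Δ·N² = 3/2
  k=0: +1/(0!·1!·1!·1!·2!·0!) = 1/2
  k=1: −1/(1!·0!·0!·0!·3!·1!) = -1/6
Σ = 1/3  ⇒  CG² = 3/2·(1/3)² = 1/6
CG = +√(1/6) = +0.408248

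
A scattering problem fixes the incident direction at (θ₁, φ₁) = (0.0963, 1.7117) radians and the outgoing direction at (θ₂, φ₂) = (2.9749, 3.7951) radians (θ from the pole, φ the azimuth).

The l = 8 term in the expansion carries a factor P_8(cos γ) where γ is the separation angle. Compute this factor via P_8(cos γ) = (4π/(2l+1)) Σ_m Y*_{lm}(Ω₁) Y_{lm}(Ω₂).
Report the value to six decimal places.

Summing Y*_{l m}(θ₁,φ₁)·Y_{l m}(θ₂,φ₂) over m ∈ [−8, 8]; prefactor 4π/(2·8+1) = 0.739198:
  [-8]  conj(Y_{8,-8})(Ω₁) = (0.000000, 0.000000) ; Y_{8,-8}(Ω₂) = (0.000000, 0.000000) ; Δ = (-0.000000, 0.000000)
  [-7]  conj(Y_{8,-7})(Ω₁) = (0.000000, -0.000000) ; Y_{8,-7}(Ω₂) = (-0.000001, 0.000007) ; Δ = (0.000000, 0.000000)
  [-6]  conj(Y_{8,-6})(Ω₁) = (-0.000003, -0.000003) ; Y_{8,-6}(Ω₂) = (-0.000076, 0.000075) ; Δ = (0.000000, 0.000000)
  [-5]  conj(Y_{8,-5})(Ω₁) = (-0.000051, 0.000060) ; Y_{8,-5}(Ω₂) = (-0.001159, 0.000147) ; Δ = (0.000000, -0.000000)
  [-4]  conj(Y_{8,-4})(Ω₁) = (0.000954, 0.000603) ; Y_{8,-4}(Ω₂) = (-0.008238, -0.004800) ; Δ = (-0.000005, -0.000010)
  [-3]  conj(Y_{8,-3})(Ω₁) = (0.004921, -0.010941) ; Y_{8,-3}(Ω₂) = (-0.021822, -0.053129) ; Δ = (-0.000689, -0.000023)
  [-2]  conj(Y_{8,-2})(Ω₁) = (-0.087068, -0.025207) ; Y_{8,-2}(Ω₂) = (0.063365, -0.234620) ; Δ = (-0.011431, 0.018831)
  [-1]  conj(Y_{8,-1})(Ω₁) = (-0.061367, 0.432639) ; Y_{8,-1}(Ω₂) = (0.503990, -0.385932) ; Δ = (0.136041, 0.241730)
  [+0]  conj(Y_{8,0})(Ω₁) = (0.976836, -0.000000) ; Y_{8,0}(Ω₂) = (0.649624, 0.000000) ; Δ = (0.634576, 0.000000)
  [+1]  conj(Y_{8,1})(Ω₁) = (0.061367, 0.432639) ; Y_{8,1}(Ω₂) = (-0.503990, -0.385932) ; Δ = (0.136041, -0.241730)
  [+2]  conj(Y_{8,2})(Ω₁) = (-0.087068, 0.025207) ; Y_{8,2}(Ω₂) = (0.063365, 0.234620) ; Δ = (-0.011431, -0.018831)
  [+3]  conj(Y_{8,3})(Ω₁) = (-0.004921, -0.010941) ; Y_{8,3}(Ω₂) = (0.021822, -0.053129) ; Δ = (-0.000689, 0.000023)
  [+4]  conj(Y_{8,4})(Ω₁) = (0.000954, -0.000603) ; Y_{8,4}(Ω₂) = (-0.008238, 0.004800) ; Δ = (-0.000005, 0.000010)
  [+5]  conj(Y_{8,5})(Ω₁) = (0.000051, 0.000060) ; Y_{8,5}(Ω₂) = (0.001159, 0.000147) ; Δ = (0.000000, 0.000000)
  [+6]  conj(Y_{8,6})(Ω₁) = (-0.000003, 0.000003) ; Y_{8,6}(Ω₂) = (-0.000076, -0.000075) ; Δ = (0.000000, -0.000000)
  [+7]  conj(Y_{8,7})(Ω₁) = (-0.000000, -0.000000) ; Y_{8,7}(Ω₂) = (0.000001, 0.000007) ; Δ = (0.000000, -0.000000)
  [+8]  conj(Y_{8,8})(Ω₁) = (0.000000, -0.000000) ; Y_{8,8}(Ω₂) = (0.000000, -0.000000) ; Δ = (-0.000000, -0.000000)
Total Σ_m = (0.882409, 0.000000). Multiply by 0.739198: (0.652275, 0.000000). P_8(cos γ) = 0.652275

0.652275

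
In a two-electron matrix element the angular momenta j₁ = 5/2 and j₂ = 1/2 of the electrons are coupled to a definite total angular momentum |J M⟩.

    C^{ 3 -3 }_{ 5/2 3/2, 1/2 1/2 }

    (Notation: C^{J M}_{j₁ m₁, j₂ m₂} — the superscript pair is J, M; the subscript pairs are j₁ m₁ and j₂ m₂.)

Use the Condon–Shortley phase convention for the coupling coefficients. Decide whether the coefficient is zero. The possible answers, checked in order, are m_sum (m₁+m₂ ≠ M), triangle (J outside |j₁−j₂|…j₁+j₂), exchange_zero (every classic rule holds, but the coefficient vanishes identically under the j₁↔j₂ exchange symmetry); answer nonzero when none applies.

m_sum

m-sum: m₁+m₂ = 3/2+1/2 = 2, M = -3  ✗ ⇒ coefficient is 0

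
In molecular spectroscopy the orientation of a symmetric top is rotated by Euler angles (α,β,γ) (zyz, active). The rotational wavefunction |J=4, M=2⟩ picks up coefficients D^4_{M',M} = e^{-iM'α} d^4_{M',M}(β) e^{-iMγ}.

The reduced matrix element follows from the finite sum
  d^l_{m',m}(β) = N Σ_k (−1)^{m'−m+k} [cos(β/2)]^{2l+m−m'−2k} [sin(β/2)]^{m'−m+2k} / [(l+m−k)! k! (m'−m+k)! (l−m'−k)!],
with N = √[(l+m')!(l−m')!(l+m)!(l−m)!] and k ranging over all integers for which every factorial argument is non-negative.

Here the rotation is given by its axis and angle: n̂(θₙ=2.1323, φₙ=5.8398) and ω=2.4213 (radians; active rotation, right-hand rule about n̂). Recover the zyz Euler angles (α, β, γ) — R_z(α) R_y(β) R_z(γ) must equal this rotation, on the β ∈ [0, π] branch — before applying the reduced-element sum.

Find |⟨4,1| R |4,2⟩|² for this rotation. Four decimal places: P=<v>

Axis–angle → zyz. n̂ = (sinθₙcosφₙ, sinθₙsinφₙ, cosθₙ) = (+0.764607, -0.363129, -0.532460), ω = 2.4213.
R = I cosω + sinω [n̂]ₓ + (1−cosω) n̂n̂ᵀ gives
  R = [+0.272422, -0.135125, -0.952642; -0.837550, -0.520640, -0.165661; -0.473599, +0.843016, -0.255007]
β = atan2(√(R₁₃²+R₂₃²), R₃₃) = 1.828652; α = atan2(R₂₃, R₁₃) mod 2π = 3.313767; γ = atan2(R₃₂, −R₃₁) mod 2π = 1.058945
Split into d^4_{1,2}(β=1.8287) × two z-phases.
Half-angle: c=0.610325, s=0.792151. N=√(120·6·720·2)=1018.233765
The bounds max(0,m−m')=1 and min(l+m,l−m')=3 give 3 terms
  k=1: (−1)^0·1018.2338/(240)·0.6103^7·0.7922^1 = +0.106016
  k=2: (−1)^1·1018.2338/(48)·0.6103^5·0.7922^3 = -0.892967
  k=3: (−1)^2·1018.2338/(72)·0.6103^3·0.7922^5 = +1.002856
d^4_{1,2}(1.8287) = +0.106016 -0.892967 +1.002856 = +0.215905
|D^4_{1,2}|² = |d^4_{1,2}(β)|² = (+0.215905)² = 0.046615 (the z-rotation phases have unit modulus)

P=0.0466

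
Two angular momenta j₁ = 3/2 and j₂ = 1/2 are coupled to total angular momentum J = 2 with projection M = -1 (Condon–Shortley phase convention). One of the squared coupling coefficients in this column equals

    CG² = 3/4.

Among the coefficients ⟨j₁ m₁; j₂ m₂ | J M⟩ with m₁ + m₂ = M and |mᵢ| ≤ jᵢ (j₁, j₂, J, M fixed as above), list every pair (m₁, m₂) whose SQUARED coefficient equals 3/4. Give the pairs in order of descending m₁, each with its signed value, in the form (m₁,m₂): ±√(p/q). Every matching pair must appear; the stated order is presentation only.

(-1/2,-1/2): +√(3/4)

Admissible pairs with m₁+m₂ = M = -1: (-3/2,1/2), (-1/2,-1/2)
  (m₁,m₂)=(-1/2,-1/2): CG² = 3/4, CG = +√(3/4)   ← matches the target
  (m₁,m₂)=(-3/2,1/2): CG² = 1/4, CG = +√(1/4)
Pairs with CG² = 3/4: (-1/2,-1/2): +√(3/4)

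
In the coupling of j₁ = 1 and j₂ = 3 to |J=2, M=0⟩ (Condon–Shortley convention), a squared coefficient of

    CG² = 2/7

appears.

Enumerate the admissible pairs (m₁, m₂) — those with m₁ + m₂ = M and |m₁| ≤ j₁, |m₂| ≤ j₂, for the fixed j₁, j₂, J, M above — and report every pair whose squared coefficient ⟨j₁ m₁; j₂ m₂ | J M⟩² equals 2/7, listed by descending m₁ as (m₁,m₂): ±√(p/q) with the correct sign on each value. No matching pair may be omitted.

Admissible pairs with m₁+m₂ = M = 0: (-1,1), (0,0), (1,-1)
  (m₁,m₂)=(1,-1): CG² = 2/7, CG = +√(2/7)   ← matches the target
  (m₁,m₂)=(0,0): CG² = 3/7, CG = −√(3/7)
  (m₁,m₂)=(-1,1): CG² = 2/7, CG = +√(2/7)   ← matches the target
Pairs with CG² = 2/7: (1,-1): +√(2/7); (-1,1): +√(2/7)

(1,-1): +√(2/7); (-1,1): +√(2/7)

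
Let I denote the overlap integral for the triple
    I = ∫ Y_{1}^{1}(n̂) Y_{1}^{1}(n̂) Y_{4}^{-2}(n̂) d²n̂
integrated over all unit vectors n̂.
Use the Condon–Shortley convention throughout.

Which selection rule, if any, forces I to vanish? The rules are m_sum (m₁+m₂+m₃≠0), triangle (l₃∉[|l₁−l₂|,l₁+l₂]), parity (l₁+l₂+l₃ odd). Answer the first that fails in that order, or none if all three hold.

Σmᵢ = 0  ✓
l₃∈[|l₁−l₂|,l₁+l₂]=[0,2] required, l₃=4 fails  ✗
Σlᵢ = 6 ⇒ even

triangle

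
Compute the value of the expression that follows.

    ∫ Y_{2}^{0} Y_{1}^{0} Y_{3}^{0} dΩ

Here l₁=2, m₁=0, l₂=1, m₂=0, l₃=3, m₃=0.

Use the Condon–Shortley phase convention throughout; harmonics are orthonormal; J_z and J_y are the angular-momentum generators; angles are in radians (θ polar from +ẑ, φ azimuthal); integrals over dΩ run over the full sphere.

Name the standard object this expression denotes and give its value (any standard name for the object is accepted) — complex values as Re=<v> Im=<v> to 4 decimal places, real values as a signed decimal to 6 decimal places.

This is a Gaunt coefficient — the integral of a triple product of spherical harmonics over the sphere.
Checks pass: Σm=0; 6 even; l₃=3∈[1,3].
(2·2+1)(2·1+1)(2·3+1) = 105
Δ: 0! 4! 2! / 7! → 1/105
sum: t=0:+1/4 = 1/4
3j²(2 1 3; 0 0 0) = Δ·Π!·Σ² = 3/35  (sign -1)
(m-triple is (0,0,0) — same symbol as above.)
combine: 4πI² = 105·3/35·3/35 = 27/35
take √, sign +1: I = 0.24776670

Gaunt coefficient, +0.247767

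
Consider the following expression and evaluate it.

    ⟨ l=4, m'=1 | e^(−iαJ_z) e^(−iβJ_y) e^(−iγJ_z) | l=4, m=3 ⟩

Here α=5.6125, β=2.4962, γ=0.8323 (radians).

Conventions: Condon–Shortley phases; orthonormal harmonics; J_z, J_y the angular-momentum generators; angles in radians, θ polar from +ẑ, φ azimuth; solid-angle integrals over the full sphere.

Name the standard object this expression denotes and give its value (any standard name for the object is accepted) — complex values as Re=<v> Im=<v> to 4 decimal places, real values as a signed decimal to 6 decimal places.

This is a Wigner D-matrix element — the rotation-matrix element ⟨l m'| R(α,β,γ) |l m⟩ in the angular-momentum basis.
Split into d^4_{1,3}(β=2.4962) × two z-phases.
Half-angle: c=0.317125, s=0.948384. N=√(120·6·5040·1)=1904.940944
k∈{2,3} keeps every argument non-negative
  k=2: (−1)^0·1904.9409/(240)·0.3171^6·0.9484^2 = +0.007261
  k=3: (−1)^1·1904.9409/(144)·0.3171^4·0.9484^4 = -0.108237
d^4_{1,3}(2.4962) = +0.007261 -0.108237 = -0.100976
Phases: e^{-i·(1)·5.6125}=+0.783396+0.621523i, e^{-i·(3)·0.8323}=-0.799285-0.600953i ⇒ D=+0.025512+0.097700i

Wigner D-matrix element, Re=0.0255 Im=0.0977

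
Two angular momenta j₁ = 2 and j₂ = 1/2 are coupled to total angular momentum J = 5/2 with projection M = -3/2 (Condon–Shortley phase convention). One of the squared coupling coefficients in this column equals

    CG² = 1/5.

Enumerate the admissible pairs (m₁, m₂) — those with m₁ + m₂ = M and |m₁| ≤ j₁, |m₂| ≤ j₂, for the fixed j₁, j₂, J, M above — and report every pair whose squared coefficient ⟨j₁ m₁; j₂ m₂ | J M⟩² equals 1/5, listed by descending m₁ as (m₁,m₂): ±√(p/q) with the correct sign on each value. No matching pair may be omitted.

(-2,1/2): +√(1/5)

Admissible pairs with m₁+m₂ = M = -3/2: (-2,1/2), (-1,-1/2)
  (m₁,m₂)=(-1,-1/2): CG² = 4/5, CG = +√(4/5)
  (m₁,m₂)=(-2,1/2): CG² = 1/5, CG = +√(1/5)   ← matches the target
Pairs with CG² = 1/5: (-2,1/2): +√(1/5)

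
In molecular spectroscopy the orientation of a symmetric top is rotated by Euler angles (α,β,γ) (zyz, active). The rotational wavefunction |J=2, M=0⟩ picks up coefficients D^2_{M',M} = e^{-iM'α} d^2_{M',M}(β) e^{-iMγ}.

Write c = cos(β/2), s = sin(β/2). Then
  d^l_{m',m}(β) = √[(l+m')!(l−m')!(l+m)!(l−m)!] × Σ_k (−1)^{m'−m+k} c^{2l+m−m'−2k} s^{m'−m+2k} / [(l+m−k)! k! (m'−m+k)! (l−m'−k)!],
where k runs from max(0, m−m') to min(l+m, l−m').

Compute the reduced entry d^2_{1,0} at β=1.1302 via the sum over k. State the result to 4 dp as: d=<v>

d=-0.4724

d^2_{1,0}(β=1.1302) via the finite sum:
Half-angle: c=0.844535, s=0.535500. N=√(6·1·2·2)=4.898979
k∈{0,1} keeps every argument non-negative
  k=0: (−1)^1·4.8990/(2)·0.8445^3·0.5355^1 = -0.790111
  k=1: (−1)^2·4.8990/(2)·0.8445^1·0.5355^3 = +0.317667
d^2_{1,0}(1.1302) = -0.790111 +0.317667 = -0.472444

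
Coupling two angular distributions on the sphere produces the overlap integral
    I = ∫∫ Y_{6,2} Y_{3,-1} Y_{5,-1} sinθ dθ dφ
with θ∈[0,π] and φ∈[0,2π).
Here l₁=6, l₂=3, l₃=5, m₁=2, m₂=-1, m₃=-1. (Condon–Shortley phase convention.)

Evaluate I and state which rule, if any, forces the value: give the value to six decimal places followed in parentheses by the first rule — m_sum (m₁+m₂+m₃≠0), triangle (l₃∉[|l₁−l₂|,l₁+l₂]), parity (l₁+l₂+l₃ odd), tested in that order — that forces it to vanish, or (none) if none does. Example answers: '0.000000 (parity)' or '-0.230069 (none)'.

0.134828 (none)

Checks pass: Σm=0; 14 even; l₃=5∈[3,9].
(2·6+1)(2·3+1)(2·5+1) = 1001
Δ: 4! 8! 2! / 15! → 1/675675
sum: t=1:−1/8640 t=2:+1/2304 t=3:−1/8640 = 7/34560
3j²(6 3 5; 0 0 0) = Δ·Π!·Σ² = 7/429  (sign -1)
sum: t=0:+1/27648 t=1:−1/4320 t=2:+1/11520 = -1/9216
3j²(6 3 5; 2 -1 -1) = Δ·Π!·Σ² = 2/143  (sign -1)
combine: 4πI² = 1001·7/429·2/143 = 98/429
take √, sign +1: I = 0.13482780
No selection rule forces the value: the integral is nonzero (none).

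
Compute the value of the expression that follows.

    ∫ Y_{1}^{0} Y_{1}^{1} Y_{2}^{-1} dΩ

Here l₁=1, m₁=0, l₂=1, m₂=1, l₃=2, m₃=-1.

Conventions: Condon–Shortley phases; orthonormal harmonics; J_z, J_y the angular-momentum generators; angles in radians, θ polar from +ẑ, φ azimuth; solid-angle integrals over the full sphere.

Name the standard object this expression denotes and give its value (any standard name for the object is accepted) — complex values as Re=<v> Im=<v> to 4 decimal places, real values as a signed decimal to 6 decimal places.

This is a Gaunt coefficient — the integral of a triple product of spherical harmonics over the sphere.
m-sum 0 ✓  L=4 even ✓  0≤2≤2 ✓
Π(2lᵢ+1) = 3×3×5 = 45
triangle coeff Δ(1,1,2) = 1/30
Σ_t [0,0]: t=0:+1/1 = 1/1
(3j)²=2/15 [(1 1 2; 0 0 0)], sign=+1
Σ_t [0,0]: t=0:+1/2 = 1/2
(3j)²=1/10 [(1 1 2; 0 1 -1)], sign=-1
⇒ 4πI² = 3/5
I = (-1)√(3/5/(4π)) = -0.21850969

Gaunt coefficient, -0.218510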